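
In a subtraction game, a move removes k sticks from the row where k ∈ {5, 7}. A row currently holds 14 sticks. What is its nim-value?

Grundy values for subtraction set {5, 7}:
k:     0  1  2  3  4  5  6  7  8  9 10 11 12 13 14
g(k):  0  0  0  0  0  1  1  1  1  1  2  2  0  0  0
So g(14) = 0.

0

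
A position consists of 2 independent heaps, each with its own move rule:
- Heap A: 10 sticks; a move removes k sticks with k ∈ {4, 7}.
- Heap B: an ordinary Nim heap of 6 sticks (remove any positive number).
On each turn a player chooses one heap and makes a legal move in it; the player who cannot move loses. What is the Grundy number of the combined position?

Grundy values for heap A (subtraction set {4, 7}):
k:     0  1  2  3  4  5  6  7  8  9 10
g(k):  0  0  0  0  1  1  1  1  2  2  2
So g(10) = 2.
Heap B is a plain Nim heap of size 6, so its Grundy value is 6.
The value of a disjunctive sum is the nim-sum of the parts.
Combined value = 2 XOR 6 = 4.

4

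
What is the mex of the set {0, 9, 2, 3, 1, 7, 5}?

4

The values 0, 1, 2, 3 are all present; 4 is the first non-negative integer missing from the set.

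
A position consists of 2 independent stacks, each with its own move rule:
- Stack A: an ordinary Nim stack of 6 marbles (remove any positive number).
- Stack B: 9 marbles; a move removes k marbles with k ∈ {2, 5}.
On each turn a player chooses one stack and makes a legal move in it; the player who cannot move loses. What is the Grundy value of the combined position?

7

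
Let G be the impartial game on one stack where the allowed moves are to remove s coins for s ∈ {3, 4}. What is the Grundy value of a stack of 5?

1

Compute g(0), g(1), … for moves {3, 4}:
k:     0  1  2  3  4  5
g(k):  0  0  0  1  1  1
So g(5) = 1.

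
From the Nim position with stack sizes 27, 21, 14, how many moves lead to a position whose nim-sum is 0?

Nim-sum: 27 ⊕ 21 ⊕ 14 = 0.
The nim-sum is already 0, so every move leaves a nonzero nim-sum — there are no winning moves.

0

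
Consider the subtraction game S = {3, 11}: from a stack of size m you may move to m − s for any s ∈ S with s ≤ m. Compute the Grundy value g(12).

2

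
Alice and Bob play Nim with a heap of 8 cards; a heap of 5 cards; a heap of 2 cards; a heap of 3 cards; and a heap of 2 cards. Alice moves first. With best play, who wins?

Bitwise XOR of the heap sizes:
  1000  (8)
  0101  (5)
  0010  (2)
  0011  (3)
  0010  (2)
  ----
  1110  (14)
The nim-sum is 14 ≠ 0, so this is an N-position: the player to move can win; Alice has a winning move.

Alice wins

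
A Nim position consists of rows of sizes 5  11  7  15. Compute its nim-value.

Compute the nim-sum pairwise:
5 ^ 11 = 14
14 ^ 7 = 9
9 ^ 15 = 6

6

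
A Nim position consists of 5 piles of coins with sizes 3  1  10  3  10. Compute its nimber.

1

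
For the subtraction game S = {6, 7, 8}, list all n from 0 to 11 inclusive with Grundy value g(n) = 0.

Grundy values for subtraction set {6, 7, 8}:
k:     0  1  2  3  4  5  6  7  8  9 10 11
g(k):  0  0  0  0  0  0  1  1  1  1  1  1
The P-positions (g = 0) in 0..11 are 0, 1, 2, 3, 4, 5.

0, 1, 2, 3, 4, 5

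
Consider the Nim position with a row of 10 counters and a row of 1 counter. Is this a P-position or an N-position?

N-position

Bitwise XOR of the heap sizes:
  1010  (10)
  0001  (1)
  ----
  1011  (11)
The nim-sum is 11 ≠ 0, so this is an N-position: the player to move can win.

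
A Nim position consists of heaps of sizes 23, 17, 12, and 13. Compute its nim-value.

Nim-sum: 23 ^ 17 ^ 12 ^ 13 = 7.

7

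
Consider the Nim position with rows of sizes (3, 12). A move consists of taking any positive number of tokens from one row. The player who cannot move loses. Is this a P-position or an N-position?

Nim-sum: 3 XOR 12 = 15.
The nim-sum is 15 ≠ 0, so this is an N-position: the player to move can win.

N-position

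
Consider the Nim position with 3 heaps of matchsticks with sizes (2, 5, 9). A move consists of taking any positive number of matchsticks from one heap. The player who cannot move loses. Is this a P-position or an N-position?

Nim-sum: 2 ^ 5 ^ 9 = 14.
The nim-sum is 14 ≠ 0, so this is an N-position: the player to move can win.

N-position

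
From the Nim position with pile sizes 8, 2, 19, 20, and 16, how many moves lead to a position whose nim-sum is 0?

3

Nim-sum: 8 ⊕ 2 ⊕ 19 ⊕ 20 ⊕ 16 = 29.
The overall nim-sum is X = 29. A pile of size p has a winning move iff p XOR X < p (reduce it to p XOR X).
  8: 8 XOR 29 = 21 ≥ 8 — no move.
  2: 2 XOR 29 = 31 ≥ 2 — no move.
  19: 19 XOR 29 = 14 < 19 — winning move (to 14).
  20: 20 XOR 29 = 9 < 20 — winning move (to 9).
  16: 16 XOR 29 = 13 < 16 — winning move (to 13).
That gives 3 winning moves.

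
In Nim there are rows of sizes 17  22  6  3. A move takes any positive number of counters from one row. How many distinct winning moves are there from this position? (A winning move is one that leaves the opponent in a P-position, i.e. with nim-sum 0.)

Write each in binary and XOR column by column:
  10001  (17)
  10110  (22)
  00110  (6)
  00011  (3)
  -----
  00010  (2)
The overall nim-sum is X = 2. A row of size p has a winning move iff p XOR X < p (reduce it to p XOR X).
  17: 17 XOR 2 = 19 ≥ 17 — no move.
  22: 22 XOR 2 = 20 < 22 — winning move (to 20).
  6: 6 XOR 2 = 4 < 6 — winning move (to 4).
  3: 3 XOR 2 = 1 < 3 — winning move (to 1).
That gives 3 winning moves.

3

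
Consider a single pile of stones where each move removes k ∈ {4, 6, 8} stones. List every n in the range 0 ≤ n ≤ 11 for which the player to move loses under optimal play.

0, 1, 2, 3

Compute g(0), g(1), … for moves {4, 6, 8}:
g(0) = mex{} = 0
g(1) = mex{} = 0
g(2) = mex{} = 0
g(3) = mex{} = 0
g(4) = mex{0} = 1
g(5) = mex{0} = 1
g(6) = mex{0} = 1
g(7) = mex{0} = 1
g(8) = mex{0,1} = 2
g(9) = mex{0,1} = 2
g(10) = mex{0,1} = 2
g(11) = mex{0,1} = 2
The P-positions (g = 0) in 0..11 are 0, 1, 2, 3.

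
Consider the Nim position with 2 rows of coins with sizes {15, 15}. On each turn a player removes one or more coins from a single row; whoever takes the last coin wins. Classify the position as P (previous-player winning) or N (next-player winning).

In binary:
  1111  (15)
  1111  (15)
  ----
  0000  (0)
The nim-sum is 0, so this is a P-position: the player to move is in a losing position under optimal play.

P-position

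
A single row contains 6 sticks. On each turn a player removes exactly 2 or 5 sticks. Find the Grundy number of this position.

1

Grundy values for subtraction set {2, 5}:
g(0) = mex{} = 0
g(1) = mex{} = 0
g(2) = mex{0} = 1
g(3) = mex{0} = 1
g(4) = mex{1} = 0
g(5) = mex{0,1} = 2
g(6) = mex{0} = 1
So g(6) = 1.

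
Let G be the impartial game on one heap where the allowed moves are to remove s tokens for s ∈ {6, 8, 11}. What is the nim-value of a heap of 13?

2

Build the Grundy sequence with g(k) = mex{g(k−s) : s ∈ {6, 8, 11}, s ≤ k}:
g(0) = mex{} = 0
g(1) = mex{} = 0
g(2) = mex{} = 0
g(3) = mex{} = 0
g(4) = mex{} = 0
g(5) = mex{} = 0
g(6) = mex{0} = 1
g(7) = mex{0} = 1
g(8) = mex{0} = 1
g(9) = mex{0} = 1
g(10) = mex{0} = 1
g(11) = mex{0} = 1
g(12) = mex{0,1} = 2
g(13) = mex{0,1} = 2
So g(13) = 2.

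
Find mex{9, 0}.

1

0 is in the set but 1 is not, so the mex is 1.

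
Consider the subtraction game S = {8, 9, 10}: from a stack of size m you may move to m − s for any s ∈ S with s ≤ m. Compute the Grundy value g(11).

1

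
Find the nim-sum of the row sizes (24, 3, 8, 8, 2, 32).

Compute the nim-sum pairwise:
24 XOR 3 = 27
27 XOR 8 = 19
19 XOR 8 = 27
27 XOR 2 = 25
25 XOR 32 = 57

57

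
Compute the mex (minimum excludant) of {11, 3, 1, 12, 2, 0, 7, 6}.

4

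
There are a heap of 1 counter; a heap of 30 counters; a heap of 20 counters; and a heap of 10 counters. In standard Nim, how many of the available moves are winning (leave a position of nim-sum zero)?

1

Compute the nim-sum pairwise:
1 ⊕ 30 = 31
31 ⊕ 20 = 11
11 ⊕ 10 = 1
The overall nim-sum is X = 1. A heap of size p has a winning move iff p XOR X < p (reduce it to p XOR X).
  1: 1 XOR 1 = 0 < 1 — winning move (to 0).
  30: 30 XOR 1 = 31 ≥ 30 — no move.
  20: 20 XOR 1 = 21 ≥ 20 — no move.
  10: 10 XOR 1 = 11 ≥ 10 — no move.
That gives 1 winning move.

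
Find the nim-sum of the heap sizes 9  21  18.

14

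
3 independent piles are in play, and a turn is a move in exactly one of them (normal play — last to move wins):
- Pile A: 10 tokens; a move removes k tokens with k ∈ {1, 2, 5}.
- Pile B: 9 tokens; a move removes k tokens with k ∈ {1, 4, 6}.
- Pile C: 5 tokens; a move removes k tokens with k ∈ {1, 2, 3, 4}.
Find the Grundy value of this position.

Build the Grundy sequence for pile A with g(k) = mex{g(k−s) : s ∈ {1, 2, 5}, s ≤ k}:
k:     0  1  2  3  4  5  6  7  8  9 10
g(k):  0  1  2  0  1  2  0  1  2  0  1
So g(10) = 1.
Build the Grundy sequence for pile B with g(k) = mex{g(k−s) : s ∈ {1, 4, 6}, s ≤ k}:
k:     0  1  2  3  4  5  6  7  8  9
g(k):  0  1  0  1  2  0  1  0  1  2
So g(9) = 2.
Build the Grundy sequence for pile C with g(k) = mex{g(k−s) : s ∈ {1, 2, 3, 4}, s ≤ k}:
g(0) = mex{} = 0
g(1) = mex{0} = 1
g(2) = mex{0,1} = 2
g(3) = mex{0,1,2} = 3
g(4) = mex{0,1,2,3} = 4
g(5) = mex{1,2,3,4} = 0
So g(5) = 0.
By the Sprague-Grundy theorem, the Grundy value of a sum of independent games is the XOR of the component values.
Combined value = 1 ⊕ 2 ⊕ 0 = 3.

3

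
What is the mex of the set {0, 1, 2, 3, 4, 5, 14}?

6

The values 0, 1, 2, 3, 4, 5 are all present; 6 is the first non-negative integer missing from the set.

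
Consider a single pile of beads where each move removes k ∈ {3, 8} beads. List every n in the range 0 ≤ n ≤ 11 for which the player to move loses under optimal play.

0, 1, 2, 6, 7, 11

Build the Grundy sequence with g(k) = mex{g(k−s) : s ∈ {3, 8}, s ≤ k}:
k:     0  1  2  3  4  5  6  7  8  9 10 11
g(k):  0  0  0  1  1  1  0  0  2  1  1  0
The P-positions (g = 0) in 0..11 are 0, 1, 2, 6, 7, 11.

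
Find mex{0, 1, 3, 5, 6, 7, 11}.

2

The values 0, 1 are all present; 2 is the first non-negative integer missing from the set.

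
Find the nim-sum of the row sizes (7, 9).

14

Nim-sum: 7 ^ 9 = 14.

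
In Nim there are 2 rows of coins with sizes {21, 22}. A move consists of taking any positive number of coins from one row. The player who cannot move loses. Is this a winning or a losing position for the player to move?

Write each in binary and XOR column by column:
  10101  (21)
  10110  (22)
  -----
  00011  (3)
The nim-sum is 3 ≠ 0, so this is an N-position: the player to move can win.

Winning position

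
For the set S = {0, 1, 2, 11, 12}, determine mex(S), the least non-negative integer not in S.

3

The values 0, 1, 2 are all present; 3 is the first non-negative integer missing from the set.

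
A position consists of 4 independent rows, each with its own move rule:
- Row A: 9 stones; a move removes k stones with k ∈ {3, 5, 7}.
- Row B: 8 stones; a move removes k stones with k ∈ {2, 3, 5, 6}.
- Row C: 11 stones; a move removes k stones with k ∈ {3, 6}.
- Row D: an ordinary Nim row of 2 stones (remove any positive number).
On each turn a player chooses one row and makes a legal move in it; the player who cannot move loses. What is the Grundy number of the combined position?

Build the Grundy sequence for row A with g(k) = mex{g(k−s) : s ∈ {3, 5, 7}, s ≤ k}:
g(0) = mex{} = 0
g(1) = mex{} = 0
g(2) = mex{} = 0
g(3) = mex{0} = 1
g(4) = mex{0} = 1
g(5) = mex{0} = 1
g(6) = mex{0,1} = 2
g(7) = mex{0,1} = 2
g(8) = mex{0,1} = 2
g(9) = mex{0,1,2} = 3
So g(9) = 3.
Grundy values for row B (subtraction set {2, 3, 5, 6}):
k:     0  1  2  3  4  5  6  7  8
g(k):  0  0  1  1  2  2  3  3  0
So g(8) = 0.
Grundy values for row C (subtraction set {3, 6}):
g(0) = mex{} = 0
g(1) = mex{} = 0
g(2) = mex{} = 0
g(3) = mex{0} = 1
g(4) = mex{0} = 1
g(5) = mex{0} = 1
g(6) = mex{0,1} = 2
g(7) = mex{0,1} = 2
g(8) = mex{0,1} = 2
g(9) = mex{1,2} = 0
g(10) = mex{1,2} = 0
g(11) = mex{1,2} = 0
So g(11) = 0.
Row D is a plain Nim row of size 2, so its Grundy value is 2.
By the Sprague-Grundy theorem, the Grundy value of a sum of independent games is the XOR of the component values.
Combined value = 3 XOR 0 XOR 0 XOR 2 = 1.

1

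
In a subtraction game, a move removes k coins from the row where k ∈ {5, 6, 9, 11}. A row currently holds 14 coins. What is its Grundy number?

Compute g(0), g(1), … for moves {5, 6, 9, 11}:
k:     0  1  2  3  4  5  6  7  8  9 10 11 12 13 14
g(k):  0  0  0  0  0  1  1  1  1  1  2  2  2  2  2
So g(14) = 2.

2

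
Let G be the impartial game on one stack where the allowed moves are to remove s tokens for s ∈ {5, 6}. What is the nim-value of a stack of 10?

Build the Grundy sequence with g(k) = mex{g(k−s) : s ∈ {5, 6}, s ≤ k}:
g(0) = mex{} = 0
g(1) = mex{} = 0
g(2) = mex{} = 0
g(3) = mex{} = 0
g(4) = mex{} = 0
g(5) = mex{0} = 1
g(6) = mex{0} = 1
g(7) = mex{0} = 1
g(8) = mex{0} = 1
g(9) = mex{0} = 1
g(10) = mex{0,1} = 2
So g(10) = 2.

2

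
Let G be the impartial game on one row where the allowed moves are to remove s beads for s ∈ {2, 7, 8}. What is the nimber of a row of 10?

Build the Grundy sequence with g(k) = mex{g(k−s) : s ∈ {2, 7, 8}, s ≤ k}:
g(0) = mex{} = 0
g(1) = mex{} = 0
g(2) = mex{0} = 1
g(3) = mex{0} = 1
g(4) = mex{1} = 0
g(5) = mex{1} = 0
g(6) = mex{0} = 1
g(7) = mex{0} = 1
g(8) = mex{0,1} = 2
g(9) = mex{0,1} = 2
g(10) = mex{1,2} = 0
So g(10) = 0.

0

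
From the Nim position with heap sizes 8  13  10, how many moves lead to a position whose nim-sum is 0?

3

Compute the nim-sum pairwise:
8 ^ 13 = 5
5 ^ 10 = 15
The overall nim-sum is X = 15. A heap of size p has a winning move iff p XOR X < p (reduce it to p XOR X).
  8: 8 XOR 15 = 7 < 8 — winning move (to 7).
  13: 13 XOR 15 = 2 < 13 — winning move (to 2).
  10: 10 XOR 15 = 5 < 10 — winning move (to 5).
That gives 3 winning moves.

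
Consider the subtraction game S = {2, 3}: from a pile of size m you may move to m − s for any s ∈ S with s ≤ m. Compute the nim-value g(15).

Build the Grundy sequence with g(k) = mex{g(k−s) : s ∈ {2, 3}, s ≤ k}:
k:     0  1  2  3  4  5  6  7  8  9 10 11 12 13 14 15
g(k):  0  0  1  1  2  0  0  1  1  2  0  0  1  1  2  0
So g(15) = 0.

0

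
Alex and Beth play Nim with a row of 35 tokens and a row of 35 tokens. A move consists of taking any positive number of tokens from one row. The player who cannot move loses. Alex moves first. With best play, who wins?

Compute the nim-sum pairwise:
35 XOR 35 = 0
The nim-sum is 0, so this is a P-position: the player to move is in a losing position under optimal play; Alex is about to move from it and so loses — Beth wins.

Beth wins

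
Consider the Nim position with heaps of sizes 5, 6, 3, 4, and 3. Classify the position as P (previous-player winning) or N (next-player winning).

N-position

Compute the nim-sum pairwise:
5 ⊕ 6 = 3
3 ⊕ 3 = 0
0 ⊕ 4 = 4
4 ⊕ 3 = 7
The nim-sum is 7 ≠ 0, so this is an N-position: the player to move can win.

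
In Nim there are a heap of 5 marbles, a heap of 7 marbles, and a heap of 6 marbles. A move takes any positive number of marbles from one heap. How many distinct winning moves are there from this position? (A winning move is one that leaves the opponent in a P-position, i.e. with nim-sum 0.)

Nim-sum: 5 ^ 7 ^ 6 = 4.
The overall nim-sum is X = 4. A heap of size p has a winning move iff p XOR X < p (reduce it to p XOR X).
  5: 5 XOR 4 = 1 < 5 — winning move (to 1).
  7: 7 XOR 4 = 3 < 7 — winning move (to 3).
  6: 6 XOR 4 = 2 < 6 — winning move (to 2).
That gives 3 winning moves.

3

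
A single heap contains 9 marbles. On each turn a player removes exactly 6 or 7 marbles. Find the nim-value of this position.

1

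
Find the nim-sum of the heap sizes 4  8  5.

Compute the nim-sum pairwise:
4 ⊕ 8 = 12
12 ⊕ 5 = 9

9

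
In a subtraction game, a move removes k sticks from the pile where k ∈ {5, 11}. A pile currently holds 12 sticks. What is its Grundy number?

Grundy values for subtraction set {5, 11}:
k:     0  1  2  3  4  5  6  7  8  9 10 11 12
g(k):  0  0  0  0  0  1  1  1  1  1  0  2  2
So g(12) = 2.

2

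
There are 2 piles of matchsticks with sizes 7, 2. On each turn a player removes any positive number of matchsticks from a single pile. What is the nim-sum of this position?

5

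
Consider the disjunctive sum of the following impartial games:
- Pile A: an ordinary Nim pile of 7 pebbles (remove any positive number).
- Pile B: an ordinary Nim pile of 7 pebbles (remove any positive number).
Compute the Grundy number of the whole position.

0

Pile A is a plain Nim pile of size 7, so its Grundy value is 7.
Pile B is a plain Nim pile of size 7, so its Grundy value is 7.
By the Sprague-Grundy theorem, the Grundy value of a sum of independent games is the XOR of the component values.
Combined value = 7 XOR 7 = 0.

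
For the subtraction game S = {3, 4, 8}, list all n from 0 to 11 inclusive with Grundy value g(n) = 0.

0, 1, 2, 7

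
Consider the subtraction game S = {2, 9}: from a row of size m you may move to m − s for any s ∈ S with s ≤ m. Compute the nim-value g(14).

Grundy values for subtraction set {2, 9}:
k:     0  1  2  3  4  5  6  7  8  9 10 11 12 13 14
g(k):  0  0  1  1  0  0  1  1  0  2  1  0  0  1  1
So g(14) = 1.

1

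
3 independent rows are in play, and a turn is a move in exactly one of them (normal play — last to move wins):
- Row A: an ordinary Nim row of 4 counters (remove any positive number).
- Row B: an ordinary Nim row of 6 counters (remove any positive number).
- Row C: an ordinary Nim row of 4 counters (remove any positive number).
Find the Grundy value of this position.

6

Row A is a plain Nim row of size 4, so its Grundy value is 4.
Row B is a plain Nim row of size 6, so its Grundy value is 6.
Row C is a plain Nim row of size 4, so its Grundy value is 4.
The value of a disjunctive sum is the nim-sum of the parts.
Combined value = 4 XOR 6 XOR 4 = 6.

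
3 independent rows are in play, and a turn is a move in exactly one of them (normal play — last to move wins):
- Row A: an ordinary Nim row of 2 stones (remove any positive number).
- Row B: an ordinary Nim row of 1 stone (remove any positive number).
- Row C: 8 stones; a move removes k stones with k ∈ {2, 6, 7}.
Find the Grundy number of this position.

1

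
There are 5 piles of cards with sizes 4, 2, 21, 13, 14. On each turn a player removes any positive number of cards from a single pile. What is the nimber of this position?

Nim-sum: 4 ^ 2 ^ 21 ^ 13 ^ 14 = 16.

16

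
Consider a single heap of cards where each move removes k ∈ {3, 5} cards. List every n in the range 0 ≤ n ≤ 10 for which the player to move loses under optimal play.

0, 1, 2, 8, 9, 10

Compute g(0), g(1), … for moves {3, 5}:
g(0) = mex{} = 0
g(1) = mex{} = 0
g(2) = mex{} = 0
g(3) = mex{0} = 1
g(4) = mex{0} = 1
g(5) = mex{0} = 1
g(6) = mex{0,1} = 2
g(7) = mex{0,1} = 2
g(8) = mex{1} = 0
g(9) = mex{1,2} = 0
g(10) = mex{1,2} = 0
The P-positions (g = 0) in 0..10 are 0, 1, 2, 8, 9, 10.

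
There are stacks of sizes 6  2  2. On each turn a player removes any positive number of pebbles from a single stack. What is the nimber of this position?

6

Nim-sum: 6 ^ 2 ^ 2 = 6.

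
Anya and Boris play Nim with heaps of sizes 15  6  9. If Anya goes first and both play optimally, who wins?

Write each in binary and XOR column by column:
  1111  (15)
  0110  (6)
  1001  (9)
  ----
  0000  (0)
The nim-sum is 0, so this is a P-position: the player to move is in a losing position under optimal play; Anya is about to move from it and so loses — Boris wins.

Boris wins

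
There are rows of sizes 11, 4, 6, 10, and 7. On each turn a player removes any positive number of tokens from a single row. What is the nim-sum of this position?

4

Compute the nim-sum pairwise:
11 ^ 4 = 15
15 ^ 6 = 9
9 ^ 10 = 3
3 ^ 7 = 4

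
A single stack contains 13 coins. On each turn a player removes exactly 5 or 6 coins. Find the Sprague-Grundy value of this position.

0

Grundy values for subtraction set {5, 6}:
k:     0  1  2  3  4  5  6  7  8  9 10 11 12 13
g(k):  0  0  0  0  0  1  1  1  1  1  2  0  0  0
So g(13) = 0.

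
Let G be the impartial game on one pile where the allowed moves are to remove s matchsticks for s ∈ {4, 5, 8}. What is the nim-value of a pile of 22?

2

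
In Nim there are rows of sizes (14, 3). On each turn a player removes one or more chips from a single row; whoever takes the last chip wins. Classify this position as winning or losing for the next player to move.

Compute the nim-sum pairwise:
14 ⊕ 3 = 13
The nim-sum is 13 ≠ 0, so this is an N-position: the player to move can win.

Winning position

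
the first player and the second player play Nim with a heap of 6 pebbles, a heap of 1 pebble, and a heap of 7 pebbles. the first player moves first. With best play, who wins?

the second player wins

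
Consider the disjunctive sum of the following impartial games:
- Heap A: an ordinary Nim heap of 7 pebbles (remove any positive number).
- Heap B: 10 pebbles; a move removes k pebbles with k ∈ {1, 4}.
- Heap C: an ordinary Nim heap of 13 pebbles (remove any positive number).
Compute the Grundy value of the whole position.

Heap A is a plain Nim heap of size 7, so its Grundy value is 7.
Grundy values for heap B (subtraction set {1, 4}):
g(0) = mex{} = 0
g(1) = mex{0} = 1
g(2) = mex{1} = 0
g(3) = mex{0} = 1
g(4) = mex{0,1} = 2
g(5) = mex{1,2} = 0
g(6) = mex{0} = 1
g(7) = mex{1} = 0
g(8) = mex{0,2} = 1
g(9) = mex{0,1} = 2
g(10) = mex{1,2} = 0
So g(10) = 0.
Heap C is a plain Nim heap of size 13, so its Grundy value is 13.
The value of a disjunctive sum is the nim-sum of the parts.
Combined value = 7 XOR 0 XOR 13 = 10.

10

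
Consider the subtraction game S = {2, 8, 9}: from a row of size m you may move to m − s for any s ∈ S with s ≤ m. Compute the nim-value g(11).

0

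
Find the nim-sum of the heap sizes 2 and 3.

Nim-sum: 2 XOR 3 = 1.

1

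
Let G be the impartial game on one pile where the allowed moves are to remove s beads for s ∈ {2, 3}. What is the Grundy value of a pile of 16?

Build the Grundy sequence with g(k) = mex{g(k−s) : s ∈ {2, 3}, s ≤ k}:
k:     0  1  2  3  4  5  6  7  8  9 10 11 12 13 14 15 16
g(k):  0  0  1  1  2  0  0  1  1  2  0  0  1  1  2  0  0
So g(16) = 0.

0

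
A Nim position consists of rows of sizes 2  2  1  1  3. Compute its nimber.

Nim-sum: 2 ⊕ 2 ⊕ 1 ⊕ 1 ⊕ 3 = 3.

3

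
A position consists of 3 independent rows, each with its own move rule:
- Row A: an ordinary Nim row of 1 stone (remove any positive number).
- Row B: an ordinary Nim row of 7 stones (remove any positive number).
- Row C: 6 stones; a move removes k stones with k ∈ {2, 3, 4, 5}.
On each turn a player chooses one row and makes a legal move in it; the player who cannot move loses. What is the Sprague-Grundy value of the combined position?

5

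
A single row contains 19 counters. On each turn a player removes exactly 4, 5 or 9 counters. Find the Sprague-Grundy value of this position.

1

Build the Grundy sequence with g(k) = mex{g(k−s) : s ∈ {4, 5, 9}, s ≤ k}:
k:     0  1  2  3  4  5  6  7  8  9 10 11 12 13 14 15 16 17 18 19
g(k):  0  0  0  0  1  1  1  1  2  2  2  2  3  0  0  0  0  1  1  1
So g(19) = 1.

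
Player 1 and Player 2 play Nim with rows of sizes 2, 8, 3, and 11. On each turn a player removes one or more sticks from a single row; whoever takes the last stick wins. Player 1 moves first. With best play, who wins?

Compute the nim-sum pairwise:
2 ⊕ 8 = 10
10 ⊕ 3 = 9
9 ⊕ 11 = 2
The nim-sum is 2 ≠ 0, so this is an N-position: the player to move can win; Player 1 has a winning move.

Player 1 wins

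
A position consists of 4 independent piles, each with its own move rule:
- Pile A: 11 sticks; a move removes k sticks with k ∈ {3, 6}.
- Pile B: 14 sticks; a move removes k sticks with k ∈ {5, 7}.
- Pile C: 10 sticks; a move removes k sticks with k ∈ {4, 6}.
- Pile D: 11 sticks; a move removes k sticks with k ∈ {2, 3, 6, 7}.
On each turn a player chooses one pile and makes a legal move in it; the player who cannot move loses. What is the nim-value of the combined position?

1

Build the Grundy sequence for pile A with g(k) = mex{g(k−s) : s ∈ {3, 6}, s ≤ k}:
g(0) = mex{} = 0
g(1) = mex{} = 0
g(2) = mex{} = 0
g(3) = mex{0} = 1
g(4) = mex{0} = 1
g(5) = mex{0} = 1
g(6) = mex{0,1} = 2
g(7) = mex{0,1} = 2
g(8) = mex{0,1} = 2
g(9) = mex{1,2} = 0
g(10) = mex{1,2} = 0
g(11) = mex{1,2} = 0
So g(11) = 0.
Build the Grundy sequence for pile B with g(k) = mex{g(k−s) : s ∈ {5, 7}, s ≤ k}:
k:     0  1  2  3  4  5  6  7  8  9 10 11 12 13 14
g(k):  0  0  0  0  0  1  1  1  1  1  2  2  0  0  0
So g(14) = 0.
Build the Grundy sequence for pile C with g(k) = mex{g(k−s) : s ∈ {4, 6}, s ≤ k}:
g(0) = mex{} = 0
g(1) = mex{} = 0
g(2) = mex{} = 0
g(3) = mex{} = 0
g(4) = mex{0} = 1
g(5) = mex{0} = 1
g(6) = mex{0} = 1
g(7) = mex{0} = 1
g(8) = mex{0,1} = 2
g(9) = mex{0,1} = 2
g(10) = mex{1} = 0
So g(10) = 0.
For pile D, compute g(0), g(1), … with moves {2, 3, 6, 7}:
g(0) = mex{} = 0
g(1) = mex{} = 0
g(2) = mex{0} = 1
g(3) = mex{0} = 1
g(4) = mex{0,1} = 2
g(5) = mex{1} = 0
g(6) = mex{0,1,2} = 3
g(7) = mex{0,2} = 1
g(8) = mex{0,1,3} = 2
g(9) = mex{1,3} = 0
g(10) = mex{1,2} = 0
g(11) = mex{0,2} = 1
So g(11) = 1.
The value of a disjunctive sum is the nim-sum of the parts.
Combined value = 0 ⊕ 0 ⊕ 0 ⊕ 1 = 1.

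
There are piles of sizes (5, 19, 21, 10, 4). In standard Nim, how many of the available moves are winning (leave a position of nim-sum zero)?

Compute the nim-sum pairwise:
5 XOR 19 = 22
22 XOR 21 = 3
3 XOR 10 = 9
9 XOR 4 = 13
The overall nim-sum is X = 13. A pile of size p has a winning move iff p XOR X < p (reduce it to p XOR X).
  5: 5 XOR 13 = 8 ≥ 5 — no move.
  19: 19 XOR 13 = 30 ≥ 19 — no move.
  21: 21 XOR 13 = 24 ≥ 21 — no move.
  10: 10 XOR 13 = 7 < 10 — winning move (to 7).
  4: 4 XOR 13 = 9 ≥ 4 — no move.
That gives 1 winning move.

1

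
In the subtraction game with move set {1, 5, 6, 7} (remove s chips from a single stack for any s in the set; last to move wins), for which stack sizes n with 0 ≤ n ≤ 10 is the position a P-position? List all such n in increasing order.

0, 2, 4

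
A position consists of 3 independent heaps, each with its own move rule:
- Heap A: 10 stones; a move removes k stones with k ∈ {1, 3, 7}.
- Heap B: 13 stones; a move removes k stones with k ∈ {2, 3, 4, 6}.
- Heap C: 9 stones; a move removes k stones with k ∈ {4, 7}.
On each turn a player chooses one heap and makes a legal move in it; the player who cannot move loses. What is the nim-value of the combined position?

For heap A, compute g(0), g(1), … with moves {1, 3, 7}:
g(0) = mex{} = 0
g(1) = mex{0} = 1
g(2) = mex{1} = 0
g(3) = mex{0} = 1
g(4) = mex{1} = 0
g(5) = mex{0} = 1
g(6) = mex{1} = 0
g(7) = mex{0} = 1
g(8) = mex{1} = 0
g(9) = mex{0} = 1
g(10) = mex{1} = 0
So g(10) = 0.
Grundy values for heap B (subtraction set {2, 3, 4, 6}):
k:     0  1  2  3  4  5  6  7  8  9 10 11 12 13
g(k):  0  0  1  1  2  2  3  3  0  0  1  1  2  2
So g(13) = 2.
For heap C, compute g(0), g(1), … with moves {4, 7}:
k:     0  1  2  3  4  5  6  7  8  9
g(k):  0  0  0  0  1  1  1  1  2  2
So g(9) = 2.
The value of a disjunctive sum is the nim-sum of the parts.
Combined value = 0 ⊕ 2 ⊕ 2 = 0.

0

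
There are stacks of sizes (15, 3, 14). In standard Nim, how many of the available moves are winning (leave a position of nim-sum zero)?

3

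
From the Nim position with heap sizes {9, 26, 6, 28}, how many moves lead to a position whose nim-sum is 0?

3

Compute the nim-sum pairwise:
9 ^ 26 = 19
19 ^ 6 = 21
21 ^ 28 = 9
The overall nim-sum is X = 9. A heap of size p has a winning move iff p XOR X < p (reduce it to p XOR X).
  9: 9 XOR 9 = 0 < 9 — winning move (to 0).
  26: 26 XOR 9 = 19 < 26 — winning move (to 19).
  6: 6 XOR 9 = 15 ≥ 6 — no move.
  28: 28 XOR 9 = 21 < 28 — winning move (to 21).
That gives 3 winning moves.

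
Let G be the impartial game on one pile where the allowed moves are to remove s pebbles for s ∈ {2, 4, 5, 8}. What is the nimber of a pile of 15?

Grundy values for subtraction set {2, 4, 5, 8}:
k:     0  1  2  3  4  5  6  7  8  9 10 11 12 13 14 15
g(k):  0  0  1  1  2  2  3  0  4  1  0  2  1  0  2  1
So g(15) = 1.

1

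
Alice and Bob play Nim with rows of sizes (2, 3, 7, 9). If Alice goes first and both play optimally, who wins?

Alice wins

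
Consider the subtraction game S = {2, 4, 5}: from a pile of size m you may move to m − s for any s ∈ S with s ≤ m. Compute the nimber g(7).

0

Compute g(0), g(1), … for moves {2, 4, 5}:
g(0) = mex{} = 0
g(1) = mex{} = 0
g(2) = mex{0} = 1
g(3) = mex{0} = 1
g(4) = mex{0,1} = 2
g(5) = mex{0,1} = 2
g(6) = mex{0,1,2} = 3
g(7) = mex{1,2} = 0
So g(7) = 0.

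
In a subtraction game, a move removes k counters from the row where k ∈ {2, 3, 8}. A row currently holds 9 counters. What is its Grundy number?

2

Grundy values for subtraction set {2, 3, 8}:
g(0) = mex{} = 0
g(1) = mex{} = 0
g(2) = mex{0} = 1
g(3) = mex{0} = 1
g(4) = mex{0,1} = 2
g(5) = mex{1} = 0
g(6) = mex{1,2} = 0
g(7) = mex{0,2} = 1
g(8) = mex{0} = 1
g(9) = mex{0,1} = 2
So g(9) = 2.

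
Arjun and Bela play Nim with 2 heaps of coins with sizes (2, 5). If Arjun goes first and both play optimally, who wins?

Nim-sum: 2 ⊕ 5 = 7.
The nim-sum is 7 ≠ 0, so this is an N-position: the player to move can win; Arjun has a winning move.

Arjun wins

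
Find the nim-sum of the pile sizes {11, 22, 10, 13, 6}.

Nim-sum: 11 XOR 22 XOR 10 XOR 13 XOR 6 = 28.

28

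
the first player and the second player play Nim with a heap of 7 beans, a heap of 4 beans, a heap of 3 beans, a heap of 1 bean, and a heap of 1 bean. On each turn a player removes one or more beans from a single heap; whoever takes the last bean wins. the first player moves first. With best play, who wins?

the second player wins

Compute the nim-sum pairwise:
7 ⊕ 4 = 3
3 ⊕ 3 = 0
0 ⊕ 1 = 1
1 ⊕ 1 = 0
The nim-sum is 0, so this is a P-position: the player to move is in a losing position under optimal play; the first player is about to move from it and so loses — the second player wins.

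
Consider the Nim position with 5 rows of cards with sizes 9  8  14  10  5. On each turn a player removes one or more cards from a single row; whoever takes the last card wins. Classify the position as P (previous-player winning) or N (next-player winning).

P-position

In binary:
  1001  (9)
  1000  (8)
  1110  (14)
  1010  (10)
  0101  (5)
  ----
  0000  (0)
The nim-sum is 0, so this is a P-position: the player to move is in a losing position under optimal play.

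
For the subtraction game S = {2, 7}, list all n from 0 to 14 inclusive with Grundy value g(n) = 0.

0, 1, 4, 5, 9, 10, 13, 14

Compute g(0), g(1), … for moves {2, 7}:
k:     0  1  2  3  4  5  6  7  8  9 10 11 12 13 14
g(k):  0  0  1  1  0  0  1  1  2  0  0  1  1  0  0
The P-positions (g = 0) in 0..14 are 0, 1, 4, 5, 9, 10, 13, 14.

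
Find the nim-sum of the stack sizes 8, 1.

Compute the nim-sum pairwise:
8 ^ 1 = 9

9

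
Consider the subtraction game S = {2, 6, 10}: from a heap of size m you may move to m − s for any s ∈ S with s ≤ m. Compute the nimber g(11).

1

Build the Grundy sequence with g(k) = mex{g(k−s) : s ∈ {2, 6, 10}, s ≤ k}:
g(0) = mex{} = 0
g(1) = mex{} = 0
g(2) = mex{0} = 1
g(3) = mex{0} = 1
g(4) = mex{1} = 0
g(5) = mex{1} = 0
g(6) = mex{0} = 1
g(7) = mex{0} = 1
g(8) = mex{1} = 0
g(9) = mex{1} = 0
g(10) = mex{0} = 1
g(11) = mex{0} = 1
So g(11) = 1.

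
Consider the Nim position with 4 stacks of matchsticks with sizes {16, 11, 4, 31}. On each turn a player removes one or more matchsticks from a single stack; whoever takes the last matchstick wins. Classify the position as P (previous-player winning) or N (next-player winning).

P-position

Compute the nim-sum pairwise:
16 ⊕ 11 = 27
27 ⊕ 4 = 31
31 ⊕ 31 = 0
The nim-sum is 0, so this is a P-position: the player to move is in a losing position under optimal play.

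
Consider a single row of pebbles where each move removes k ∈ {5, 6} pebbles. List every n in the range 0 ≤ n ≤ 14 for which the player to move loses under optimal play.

0, 1, 2, 3, 4, 11, 12, 13, 14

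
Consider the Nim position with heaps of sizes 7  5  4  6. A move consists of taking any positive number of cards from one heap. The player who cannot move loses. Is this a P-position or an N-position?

P-position

In binary:
  111  (7)
  101  (5)
  100  (4)
  110  (6)
  ---
  000  (0)
The nim-sum is 0, so this is a P-position: the player to move is in a losing position under optimal play.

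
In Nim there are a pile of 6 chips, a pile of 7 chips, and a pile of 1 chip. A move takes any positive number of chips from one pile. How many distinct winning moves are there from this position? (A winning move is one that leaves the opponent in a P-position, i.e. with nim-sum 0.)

0

Bitwise XOR of the heap sizes:
  110  (6)
  111  (7)
  001  (1)
  ---
  000  (0)
The nim-sum is already 0, so every move leaves a nonzero nim-sum — there are no winning moves.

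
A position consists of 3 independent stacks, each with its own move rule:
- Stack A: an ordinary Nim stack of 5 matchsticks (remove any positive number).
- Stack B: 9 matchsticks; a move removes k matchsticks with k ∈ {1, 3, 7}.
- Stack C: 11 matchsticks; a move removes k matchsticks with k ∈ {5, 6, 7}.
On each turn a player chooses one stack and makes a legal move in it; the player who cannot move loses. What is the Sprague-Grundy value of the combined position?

6

Stack A is a plain Nim stack of size 5, so its Grundy value is 5.
For stack B, compute g(0), g(1), … with moves {1, 3, 7}:
g(0) = mex{} = 0
g(1) = mex{0} = 1
g(2) = mex{1} = 0
g(3) = mex{0} = 1
g(4) = mex{1} = 0
g(5) = mex{0} = 1
g(6) = mex{1} = 0
g(7) = mex{0} = 1
g(8) = mex{1} = 0
g(9) = mex{0} = 1
So g(9) = 1.
Grundy values for stack C (subtraction set {5, 6, 7}):
g(0) = mex{} = 0
g(1) = mex{} = 0
g(2) = mex{} = 0
g(3) = mex{} = 0
g(4) = mex{} = 0
g(5) = mex{0} = 1
g(6) = mex{0} = 1
g(7) = mex{0} = 1
g(8) = mex{0} = 1
g(9) = mex{0} = 1
g(10) = mex{0,1} = 2
g(11) = mex{0,1} = 2
So g(11) = 2.
The value of a disjunctive sum is the nim-sum of the parts.
Combined value = 5 XOR 1 XOR 2 = 6.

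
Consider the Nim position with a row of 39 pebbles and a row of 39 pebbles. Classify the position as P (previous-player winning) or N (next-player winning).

Nim-sum: 39 ⊕ 39 = 0.
The nim-sum is 0, so this is a P-position: the player to move is in a losing position under optimal play.

P-position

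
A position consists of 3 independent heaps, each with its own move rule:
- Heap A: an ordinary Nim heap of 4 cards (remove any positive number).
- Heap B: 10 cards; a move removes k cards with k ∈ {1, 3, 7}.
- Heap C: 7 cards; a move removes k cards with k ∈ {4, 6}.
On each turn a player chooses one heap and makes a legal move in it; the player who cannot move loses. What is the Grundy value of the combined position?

5

Heap A is a plain Nim heap of size 4, so its Grundy value is 4.
Grundy values for heap B (subtraction set {1, 3, 7}):
g(0) = mex{} = 0
g(1) = mex{0} = 1
g(2) = mex{1} = 0
g(3) = mex{0} = 1
g(4) = mex{1} = 0
g(5) = mex{0} = 1
g(6) = mex{1} = 0
g(7) = mex{0} = 1
g(8) = mex{1} = 0
g(9) = mex{0} = 1
g(10) = mex{1} = 0
So g(10) = 0.
Grundy values for heap C (subtraction set {4, 6}):
k:     0  1  2  3  4  5  6  7
g(k):  0  0  0  0  1  1  1  1
So g(7) = 1.
By the Sprague-Grundy theorem, the Grundy value of a sum of independent games is the XOR of the component values.
Combined value = 4 ⊕ 0 ⊕ 1 = 5.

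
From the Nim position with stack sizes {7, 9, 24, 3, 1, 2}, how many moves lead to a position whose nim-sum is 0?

Compute the nim-sum pairwise:
7 ⊕ 9 = 14
14 ⊕ 24 = 22
22 ⊕ 3 = 21
21 ⊕ 1 = 20
20 ⊕ 2 = 22
The overall nim-sum is X = 22. A stack of size p has a winning move iff p XOR X < p (reduce it to p XOR X).
  7: 7 XOR 22 = 17 ≥ 7 — no move.
  9: 9 XOR 22 = 31 ≥ 9 — no move.
  24: 24 XOR 22 = 14 < 24 — winning move (to 14).
  3: 3 XOR 22 = 21 ≥ 3 — no move.
  1: 1 XOR 22 = 23 ≥ 1 — no move.
  2: 2 XOR 22 = 20 ≥ 2 — no move.
That gives 1 winning move.

1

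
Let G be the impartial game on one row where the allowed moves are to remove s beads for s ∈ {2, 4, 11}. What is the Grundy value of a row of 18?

Grundy values for subtraction set {2, 4, 11}:
k:     0  1  2  3  4  5  6  7  8  9 10 11 12 13 14 15 16 17 18
g(k):  0  0  1  1  2  2  0  0  1  1  2  2  3  0  0  1  1  2  2
So g(18) = 2.

2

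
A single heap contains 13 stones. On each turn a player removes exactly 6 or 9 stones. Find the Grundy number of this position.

2

Grundy values for subtraction set {6, 9}:
k:     0  1  2  3  4  5  6  7  8  9 10 11 12 13
g(k):  0  0  0  0  0  0  1  1  1  1  1  1  2  2
So g(13) = 2.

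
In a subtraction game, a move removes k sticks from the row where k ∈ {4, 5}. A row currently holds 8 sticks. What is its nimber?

Compute g(0), g(1), … for moves {4, 5}:
g(0) = mex{} = 0
g(1) = mex{} = 0
g(2) = mex{} = 0
g(3) = mex{} = 0
g(4) = mex{0} = 1
g(5) = mex{0} = 1
g(6) = mex{0} = 1
g(7) = mex{0} = 1
g(8) = mex{0,1} = 2
So g(8) = 2.

2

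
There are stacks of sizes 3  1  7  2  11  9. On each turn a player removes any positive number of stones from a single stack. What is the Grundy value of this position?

In binary:
  0011  (3)
  0001  (1)
  0111  (7)
  0010  (2)
  1011  (11)
  1001  (9)
  ----
  0101  (5)

5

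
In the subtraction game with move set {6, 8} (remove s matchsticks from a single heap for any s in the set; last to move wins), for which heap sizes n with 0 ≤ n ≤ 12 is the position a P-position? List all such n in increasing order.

0, 1, 2, 3, 4, 5

Build the Grundy sequence with g(k) = mex{g(k−s) : s ∈ {6, 8}, s ≤ k}:
k:     0  1  2  3  4  5  6  7  8  9 10 11 12
g(k):  0  0  0  0  0  0  1  1  1  1  1  1  2
The P-positions (g = 0) in 0..12 are 0, 1, 2, 3, 4, 5.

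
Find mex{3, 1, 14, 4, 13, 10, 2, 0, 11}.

The values 0, 1, 2, 3, 4 are all present; 5 is the first non-negative integer missing from the set.

5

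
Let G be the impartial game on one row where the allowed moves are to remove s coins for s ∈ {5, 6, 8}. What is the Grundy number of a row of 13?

0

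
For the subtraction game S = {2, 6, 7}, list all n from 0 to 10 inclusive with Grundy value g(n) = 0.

Build the Grundy sequence with g(k) = mex{g(k−s) : s ∈ {2, 6, 7}, s ≤ k}:
k:     0  1  2  3  4  5  6  7  8  9 10
g(k):  0  0  1  1  0  0  1  1  2  0  3
The P-positions (g = 0) in 0..10 are 0, 1, 4, 5, 9.

0, 1, 4, 5, 9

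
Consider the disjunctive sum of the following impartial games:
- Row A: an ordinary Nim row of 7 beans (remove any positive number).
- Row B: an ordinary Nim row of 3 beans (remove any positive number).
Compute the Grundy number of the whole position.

4

Row A is a plain Nim row of size 7, so its Grundy value is 7.
Row B is a plain Nim row of size 3, so its Grundy value is 3.
The value of a disjunctive sum is the nim-sum of the parts.
Combined value = 7 ⊕ 3 = 4.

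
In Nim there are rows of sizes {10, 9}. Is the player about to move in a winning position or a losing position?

Write each in binary and XOR column by column:
  1010  (10)
  1001  (9)
  ----
  0011  (3)
The nim-sum is 3 ≠ 0, so this is an N-position: the player to move can win.

Winning position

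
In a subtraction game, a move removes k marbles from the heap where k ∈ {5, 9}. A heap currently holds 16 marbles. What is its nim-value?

Compute g(0), g(1), … for moves {5, 9}:
k:     0  1  2  3  4  5  6  7  8  9 10 11 12 13 14 15 16
g(k):  0  0  0  0  0  1  1  1  1  1  2  2  2  2  0  0  0
So g(16) = 0.

0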